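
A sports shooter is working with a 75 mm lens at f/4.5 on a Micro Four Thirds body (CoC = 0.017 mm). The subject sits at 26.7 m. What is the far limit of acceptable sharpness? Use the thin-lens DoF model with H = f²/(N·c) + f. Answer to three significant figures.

41.9 m

Hyperfocal distance H = f²/(N·c) + f = 75²/(4.5 × 0.017) + 75 = 5625/0.0765 + 75 ≈ 73604.4 mm ≈ 73.60 m.
Far limit Df = s·(H − f)/(H − s) = 26700 × (73604.4 − 75) / (73604.4 − 26700) = 26700 × 73529.4 / 46904.4 ≈ 41856 mm ≈ 41.9 m.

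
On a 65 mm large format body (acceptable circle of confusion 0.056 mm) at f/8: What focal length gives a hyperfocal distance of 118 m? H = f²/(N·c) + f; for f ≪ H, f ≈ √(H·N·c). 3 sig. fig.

From H = f²/(N·c) + f, with f ≪ H: f ≈ √(H·N·c) = √(118000 × 8 × 0.056) = √52864 ≈ 229.9 mm.
The +f correction barely moves this — solving exactly, f² + N·c·f − N·c·H = 0 ⇒ f = (−N·c + √((N·c)² + 4·N·c·H))/2 = (−0.448 + √211456)/2 ≈ 229.70 mm, so f ≈ 230 mm.

230 mm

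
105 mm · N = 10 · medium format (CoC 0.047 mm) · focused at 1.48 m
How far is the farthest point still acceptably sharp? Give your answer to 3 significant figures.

1.57 m

Hyperfocal distance H = f²/(N·c) + f = 105²/(10 × 0.047) + 105 = 11025/0.47 + 105 ≈ 23562.4 mm ≈ 23.56 m.
Far limit Df = s·(H − f)/(H − s) = 1480 × (23562.4 − 105) / (23562.4 − 1480) = 1480 × 23457.4 / 22082.4 ≈ 1572.2 mm ≈ 1.57 m.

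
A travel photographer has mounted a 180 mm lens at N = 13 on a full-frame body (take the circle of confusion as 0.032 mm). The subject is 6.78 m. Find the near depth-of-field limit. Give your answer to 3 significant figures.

6.25 m

Hyperfocal distance H = f²/(N·c) + f = 180²/(13 × 0.032) + 180 = 32400/0.416 + 180 ≈ 78064.6 mm ≈ 78.06 m.
Near limit Dn = s·(H − f)/(H + s − 2f) = 6780 × (78064.6 − 180) / (78064.6 + 6780 − 2 × 180) = 6780 × 77884.6 / 84484.6 ≈ 6250.3 mm ≈ 6.25 m.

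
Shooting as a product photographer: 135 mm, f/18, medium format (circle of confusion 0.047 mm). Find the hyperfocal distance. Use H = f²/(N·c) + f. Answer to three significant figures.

Hyperfocal distance H = f²/(N·c) + f = 135²/(18 × 0.047) + 135 = 18225/0.846 + 135 ≈ 21677.6 mm ≈ 21.7 m.

21.7 m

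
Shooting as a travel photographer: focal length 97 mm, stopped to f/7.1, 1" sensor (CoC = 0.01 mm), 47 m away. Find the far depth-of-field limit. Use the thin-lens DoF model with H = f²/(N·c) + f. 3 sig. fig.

Hyperfocal distance H = f²/(N·c) + f = 97²/(7.1 × 0.01) + 97 = 9409/0.071 + 97 ≈ 132618.1 mm ≈ 132.6 m.
Far limit Df = s·(H − f)/(H − s) = 47000 × (132618.1 − 97) / (132618.1 − 47000) = 47000 × 132521.1 / 85618.1 ≈ 72747 mm ≈ 72.7 m.

72.7 m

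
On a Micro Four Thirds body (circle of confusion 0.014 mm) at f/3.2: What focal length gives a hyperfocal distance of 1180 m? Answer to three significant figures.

From H = f²/(N·c) + f, with f ≪ H: f ≈ √(H·N·c) = √(1180000 × 3.2 × 0.014) = √52864 ≈ 229.9 mm.
The +f correction barely moves this — solving exactly, f² + N·c·f − N·c·H = 0 ⇒ f = (−N·c + √((N·c)² + 4·N·c·H))/2 = (−0.0448 + √211456)/2 ≈ 229.90 mm, so f ≈ 230 mm.

230 mm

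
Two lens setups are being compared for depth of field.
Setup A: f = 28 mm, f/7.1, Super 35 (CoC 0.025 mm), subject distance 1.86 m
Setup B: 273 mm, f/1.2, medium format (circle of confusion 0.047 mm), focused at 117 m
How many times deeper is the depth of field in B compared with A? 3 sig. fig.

Setup A: H = 28²/(7.1×0.025) + 28 ≈ 4444.9 mm; DoF = Df − Dn = 3178.2 − 1314.7 ≈ 1863.5 mm.
Setup B: H = 273²/(1.2×0.047) + 273 ≈ 1321709.2 mm; DoF = Df − Dn = 128336 − 107504 ≈ 20832 mm.
Ratio = 20832 / 1863.5 ≈ 11.2.

11.2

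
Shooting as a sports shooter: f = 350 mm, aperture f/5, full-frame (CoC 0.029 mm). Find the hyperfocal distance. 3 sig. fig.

845 m

Hyperfocal distance H = f²/(N·c) + f = 350²/(5 × 0.029) + 350 = 122500/0.145 + 350 ≈ 845177.6 mm ≈ 845 m.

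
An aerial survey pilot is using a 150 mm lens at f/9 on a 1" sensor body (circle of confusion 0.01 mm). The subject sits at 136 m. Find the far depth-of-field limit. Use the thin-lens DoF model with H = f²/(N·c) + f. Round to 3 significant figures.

Hyperfocal distance H = f²/(N·c) + f = 150²/(9 × 0.01) + 150 = 22500/0.09 + 150 ≈ 250150.0 mm ≈ 250.2 m.
Far limit Df = s·(H − f)/(H − s) = 136000 × (250150.0 − 150) / (250150.0 − 136000) = 136000 × 250000.0 / 114150.0 ≈ 297854 mm ≈ 298 m.

298 m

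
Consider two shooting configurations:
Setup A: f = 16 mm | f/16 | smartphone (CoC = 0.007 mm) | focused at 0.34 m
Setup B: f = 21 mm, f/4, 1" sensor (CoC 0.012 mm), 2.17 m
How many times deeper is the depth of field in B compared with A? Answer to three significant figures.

10.9

Setup A: H = 16²/(16×0.007) + 16 ≈ 2301.7 mm; DoF = Df − Dn = 396.155 − 297.788 ≈ 98.367 mm.
Setup B: H = 21²/(4×0.012) + 21 ≈ 9208.5 mm; DoF = Df − Dn = 2832.5 − 1758.6 ≈ 1073.9 mm.
Ratio = 1073.9 / 98.367 ≈ 10.9.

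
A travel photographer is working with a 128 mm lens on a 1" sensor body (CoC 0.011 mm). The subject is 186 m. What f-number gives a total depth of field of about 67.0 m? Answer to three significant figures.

Write h = H − f = f²/(N·c). The thin-lens limits are Dn = s·h/(h + (s−f)) and Df = s·h/(h − (s−f)), so DoF = Df − Dn = 2·s·(s−f)·h / (h² − (s−f)²).
That is a quadratic in h: DoF·h² − 2·s·(s−f)·h − DoF·(s−f)² = 0 ⇒ h = (s−f)·(s + √(s² + DoF²)) / DoF = 185872 × (186000 + √(186000² + 67000²)) / 67000 = 185872 × (186000 + 197699) / 67000 ≈ 1064462 mm.
Then N = f²/(c·h) = 128² / (0.011 × 1064462) = 16384 / 11709 ≈ 1.40.

f/1.40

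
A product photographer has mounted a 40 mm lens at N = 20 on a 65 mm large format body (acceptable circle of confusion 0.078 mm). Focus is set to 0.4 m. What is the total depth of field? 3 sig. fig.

320 mm

Hyperfocal distance H = f²/(N·c) + f = 40²/(20 × 0.078) + 40 = 1600/1.56 + 40 ≈ 1065.6 mm ≈ 1.066 m.
Near limit Dn = s·(H − f)/(H + s − 2f) = 400 × (1065.6 − 40) / (1065.6 + 400 − 2 × 40) = 400 × 1025.6 / 1385.6 ≈ 296.08 mm.
Far limit Df = s·(H − f)/(H − s) = 400 × (1065.6 − 40) / (1065.6 − 400) = 400 × 1025.6 / 665.6 ≈ 616.33 mm.
Depth of field = Df − Dn = 616.33 − 296.08 ≈ 320.25 mm.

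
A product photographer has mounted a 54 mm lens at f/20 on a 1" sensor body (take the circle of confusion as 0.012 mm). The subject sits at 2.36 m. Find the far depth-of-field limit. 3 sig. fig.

Hyperfocal distance H = f²/(N·c) + f = 54²/(20 × 0.012) + 54 = 2916/0.24 + 54 ≈ 12204.0 mm ≈ 12.20 m.
Far limit Df = s·(H − f)/(H − s) = 2360 × (12204.0 − 54) / (12204.0 − 2360) = 2360 × 12150.0 / 9844.0 ≈ 2912.8 mm ≈ 2.91 m.

2.91 m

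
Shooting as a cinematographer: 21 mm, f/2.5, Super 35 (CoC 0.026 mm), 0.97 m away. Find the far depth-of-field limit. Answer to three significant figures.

1.13 m

Hyperfocal distance H = f²/(N·c) + f = 21²/(2.5 × 0.026) + 21 = 441/0.065 + 21 ≈ 6805.6 mm ≈ 6.806 m.
Far limit Df = s·(H − f)/(H − s) = 970 × (6805.6 − 21) / (6805.6 − 970) = 970 × 6784.6 / 5835.6 ≈ 1127.7 mm ≈ 1.13 m.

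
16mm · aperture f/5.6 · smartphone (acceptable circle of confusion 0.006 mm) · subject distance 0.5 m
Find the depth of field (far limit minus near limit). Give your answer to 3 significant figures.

63.8 mm

Hyperfocal distance H = f²/(N·c) + f = 16²/(5.6 × 0.006) + 16 = 256/0.0336 + 16 ≈ 7635.0 mm ≈ 7.635 m.
Near limit Dn = s·(H − f)/(H + s − 2f) = 500 × (7635.0 − 16) / (7635.0 + 500 − 2 × 16) = 500 × 7619.0 / 8103.0 ≈ 470.135 mm.
Far limit Df = s·(H − f)/(H − s) = 500 × (7635.0 − 16) / (7635.0 − 500) = 500 × 7619.0 / 7135.0 ≈ 533.917 mm.
Depth of field = Df − Dn = 533.917 − 470.135 ≈ 63.782 mm.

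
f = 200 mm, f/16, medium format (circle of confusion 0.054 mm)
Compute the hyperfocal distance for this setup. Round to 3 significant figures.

46.5 m

Hyperfocal distance H = f²/(N·c) + f = 200²/(16 × 0.054) + 200 = 40000/0.864 + 200 ≈ 46496.3 mm ≈ 46.5 m.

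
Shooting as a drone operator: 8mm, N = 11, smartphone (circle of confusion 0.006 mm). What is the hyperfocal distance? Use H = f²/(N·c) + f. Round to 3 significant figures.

Hyperfocal distance H = f²/(N·c) + f = 8²/(11 × 0.006) + 8 = 64/0.066 + 8 ≈ 977.7 mm ≈ 0.978 m.

0.978 m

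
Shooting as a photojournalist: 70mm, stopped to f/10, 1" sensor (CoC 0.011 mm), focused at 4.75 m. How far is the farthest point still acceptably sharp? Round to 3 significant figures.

5.31 m

Hyperfocal distance H = f²/(N·c) + f = 70²/(10 × 0.011) + 70 = 4900/0.11 + 70 ≈ 44615.5 mm ≈ 44.62 m.
Far limit Df = s·(H − f)/(H − s) = 4750 × (44615.5 − 70) / (44615.5 − 4750) = 4750 × 44545.5 / 39865.5 ≈ 5307.6 mm ≈ 5.31 m.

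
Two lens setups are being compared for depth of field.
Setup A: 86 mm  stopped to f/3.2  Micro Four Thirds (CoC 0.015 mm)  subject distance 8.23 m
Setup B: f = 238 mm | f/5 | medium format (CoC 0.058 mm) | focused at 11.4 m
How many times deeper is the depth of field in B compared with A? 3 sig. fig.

1.50

Setup A: H = 86²/(3.2×0.015) + 86 ≈ 154169.3 mm; DoF = Df − Dn = 8689.27 − 7816.84 ≈ 872.43 mm.
Setup B: H = 238²/(5×0.058) + 238 ≈ 195562.1 mm; DoF = Df − Dn = 12090.9 − 10783.8 ≈ 1307.1 mm.
Ratio = 1307.1 / 872.43 ≈ 1.50.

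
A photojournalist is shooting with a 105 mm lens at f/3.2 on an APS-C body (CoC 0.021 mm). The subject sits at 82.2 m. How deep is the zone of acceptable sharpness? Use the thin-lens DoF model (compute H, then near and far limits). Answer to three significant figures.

110 m

Hyperfocal distance H = f²/(N·c) + f = 105²/(3.2 × 0.021) + 105 = 11025/0.0672 + 105 ≈ 164167.5 mm ≈ 164.2 m.
Near limit Dn = s·(H − f)/(H + s − 2f) = 82200 × (164167.5 − 105) / (164167.5 + 82200 − 2 × 105) = 82200 × 164062.5 / 246157.5 ≈ 54786 mm.
Far limit Df = s·(H − f)/(H − s) = 82200 × (164167.5 − 105) / (164167.5 − 82200) = 82200 × 164062.5 / 81967.5 ≈ 164528 mm.
Depth of field = Df − Dn = 164528 − 54786 ≈ 109742 mm ≈ 110 m.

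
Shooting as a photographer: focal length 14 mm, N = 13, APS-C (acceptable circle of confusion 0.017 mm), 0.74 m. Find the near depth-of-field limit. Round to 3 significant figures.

Hyperfocal distance H = f²/(N·c) + f = 14²/(13 × 0.017) + 14 = 196/0.221 + 14 ≈ 900.9 mm ≈ 0.901 m.
Near limit Dn = s·(H − f)/(H + s − 2f) = 740 × (900.9 − 14) / (900.9 + 740 − 2 × 14) = 740 × 886.9 / 1612.9 ≈ 406.91 mm.

407 mm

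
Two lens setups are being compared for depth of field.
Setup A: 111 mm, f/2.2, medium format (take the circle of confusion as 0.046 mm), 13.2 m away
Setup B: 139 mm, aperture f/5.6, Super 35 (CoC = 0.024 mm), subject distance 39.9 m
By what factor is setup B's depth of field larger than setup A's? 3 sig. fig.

8.32

Setup A: H = 111²/(2.2×0.046) + 111 ≈ 121860.0 mm; DoF = Df − Dn = 14790.0 − 11918.6 ≈ 2871.4 mm.
Setup B: H = 139²/(5.6×0.024) + 139 ≈ 143896.4 mm; DoF = Df − Dn = 55155 − 31255 ≈ 23900 mm.
Ratio = 23900 / 2871.4 ≈ 8.32.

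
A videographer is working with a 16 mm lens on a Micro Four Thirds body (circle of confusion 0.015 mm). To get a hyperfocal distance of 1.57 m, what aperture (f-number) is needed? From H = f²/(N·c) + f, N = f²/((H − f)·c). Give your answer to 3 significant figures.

f/11

Rearrange H = f²/(N·c) + f for N: N = f² / ((H − f)·c).
N = 16² / ((1570 − 16) × 0.015) = 256 / 23.31 ≈ 11.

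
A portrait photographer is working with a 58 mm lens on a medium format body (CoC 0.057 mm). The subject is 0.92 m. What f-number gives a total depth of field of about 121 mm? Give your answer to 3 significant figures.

f/4.48

Write h = H − f = f²/(N·c). The thin-lens limits are Dn = s·h/(h + (s−f)) and Df = s·h/(h − (s−f)), so DoF = Df − Dn = 2·s·(s−f)·h / (h² − (s−f)²).
That is a quadratic in h: DoF·h² − 2·s·(s−f)·h − DoF·(s−f)² = 0 ⇒ h = (s−f)·(s + √(s² + DoF²)) / DoF = 862 × (920 + √(920² + 121²)) / 121 = 862 × (920 + 927.923) / 121 ≈ 13165 mm.
Then N = f²/(c·h) = 58² / (0.057 × 13165) = 3364 / 750.38 ≈ 4.48.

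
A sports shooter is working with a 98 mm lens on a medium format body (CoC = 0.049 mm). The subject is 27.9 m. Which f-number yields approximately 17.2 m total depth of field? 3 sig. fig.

f/2.00

Write h = H − f = f²/(N·c). The thin-lens limits are Dn = s·h/(h + (s−f)) and Df = s·h/(h − (s−f)), so DoF = Df − Dn = 2·s·(s−f)·h / (h² − (s−f)²).
That is a quadratic in h: DoF·h² − 2·s·(s−f)·h − DoF·(s−f)² = 0 ⇒ h = (s−f)·(s + √(s² + DoF²)) / DoF = 27802 × (27900 + √(27900² + 17200²)) / 17200 = 27802 × (27900 + 32775.8) / 17200 ≈ 98076 mm.
Then N = f²/(c·h) = 98² / (0.049 × 98076) = 9604 / 4805.7 ≈ 2.00.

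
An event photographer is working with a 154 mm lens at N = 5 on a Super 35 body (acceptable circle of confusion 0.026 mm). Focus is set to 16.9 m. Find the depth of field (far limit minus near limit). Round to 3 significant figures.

3.13 m

Hyperfocal distance H = f²/(N·c) + f = 154²/(5 × 0.026) + 154 = 23716/0.13 + 154 ≈ 182584.8 mm ≈ 182.6 m.
Near limit Dn = s·(H − f)/(H + s − 2f) = 16900 × (182584.8 − 154) / (182584.8 + 16900 − 2 × 154) = 16900 × 182430.8 / 199176.8 ≈ 15479.1 mm.
Far limit Df = s·(H − f)/(H − s) = 16900 × (182584.8 − 154) / (182584.8 − 16900) = 16900 × 182430.8 / 165684.8 ≈ 18608.1 mm.
Depth of field = Df − Dn = 18608.1 − 15479.1 ≈ 3129.0 mm ≈ 3.13 m.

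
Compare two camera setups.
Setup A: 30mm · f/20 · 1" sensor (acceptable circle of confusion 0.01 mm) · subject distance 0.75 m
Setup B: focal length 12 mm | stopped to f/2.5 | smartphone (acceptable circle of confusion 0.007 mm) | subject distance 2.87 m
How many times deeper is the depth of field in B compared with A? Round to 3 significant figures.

9.20

Setup A: H = 30²/(20×0.01) + 30 ≈ 4530.0 mm; DoF = Df − Dn = 892.86 − 646.55 ≈ 246.31 mm.
Setup B: H = 12²/(2.5×0.007) + 12 ≈ 8240.6 mm; DoF = Df − Dn = 4397.3 − 2130.1 ≈ 2267.2 mm.
Ratio = 2267.2 / 246.31 ≈ 9.20.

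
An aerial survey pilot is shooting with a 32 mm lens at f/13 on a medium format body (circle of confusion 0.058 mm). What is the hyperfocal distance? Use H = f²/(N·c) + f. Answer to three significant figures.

Hyperfocal distance H = f²/(N·c) + f = 32²/(13 × 0.058) + 32 = 1024/0.754 + 32 ≈ 1390.1 mm ≈ 1.39 m.

1.39 m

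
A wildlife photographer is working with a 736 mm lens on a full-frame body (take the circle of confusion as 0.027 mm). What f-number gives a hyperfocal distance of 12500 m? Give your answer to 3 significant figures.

Rearrange H = f²/(N·c) + f for N: N = f² / ((H − f)·c).
N = 736² / ((12500000 − 736) × 0.027) = 541696 / 337480 ≈ 1.61.

f/1.61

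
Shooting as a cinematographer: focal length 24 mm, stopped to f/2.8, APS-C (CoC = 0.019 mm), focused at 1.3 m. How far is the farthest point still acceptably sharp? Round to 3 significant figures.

1.47 m

Hyperfocal distance H = f²/(N·c) + f = 24²/(2.8 × 0.019) + 24 = 576/0.0532 + 24 ≈ 10851.1 mm ≈ 10.85 m.
Far limit Df = s·(H − f)/(H − s) = 1300 × (10851.1 − 24) / (10851.1 − 1300) = 1300 × 10827.1 / 9551.1 ≈ 1473.7 mm ≈ 1.47 m.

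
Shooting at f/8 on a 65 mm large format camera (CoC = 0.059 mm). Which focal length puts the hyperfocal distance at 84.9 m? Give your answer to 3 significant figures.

200 mm

From H = f²/(N·c) + f, with f ≪ H: f ≈ √(H·N·c) = √(84900 × 8 × 0.059) = √40073 ≈ 200.2 mm.
The +f correction barely moves this — solving exactly, f² + N·c·f − N·c·H = 0 ⇒ f = (−N·c + √((N·c)² + 4·N·c·H))/2 = (−0.472 + √160291)/2 ≈ 199.95 mm, so f ≈ 200 mm.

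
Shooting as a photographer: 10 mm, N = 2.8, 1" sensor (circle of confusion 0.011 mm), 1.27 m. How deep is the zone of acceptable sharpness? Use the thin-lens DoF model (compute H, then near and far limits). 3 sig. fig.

1.16 m

Hyperfocal distance H = f²/(N·c) + f = 10²/(2.8 × 0.011) + 10 = 100/0.0308 + 10 ≈ 3256.8 mm ≈ 3.257 m.
Near limit Dn = s·(H − f)/(H + s − 2f) = 1270 × (3256.8 − 10) / (3256.8 + 1270 − 2 × 10) = 1270 × 3246.8 / 4506.8 ≈ 914.9 mm.
Far limit Df = s·(H − f)/(H − s) = 1270 × (3256.8 − 10) / (3256.8 − 1270) = 1270 × 3246.8 / 1986.8 ≈ 2075.4 mm.
Depth of field = Df − Dn = 2075.4 − 914.9 ≈ 1160.5 mm ≈ 1.16 m.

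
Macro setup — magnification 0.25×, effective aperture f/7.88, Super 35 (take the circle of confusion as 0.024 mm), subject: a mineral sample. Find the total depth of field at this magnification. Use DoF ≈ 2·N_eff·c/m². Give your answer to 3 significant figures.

At magnification m, DoF ≈ 2·N_eff·c/m² = 2 × 7.88 × 0.024 / 0.25² = 0.3782 / 0.0625 ≈ 6.05 mm.

6.05 mm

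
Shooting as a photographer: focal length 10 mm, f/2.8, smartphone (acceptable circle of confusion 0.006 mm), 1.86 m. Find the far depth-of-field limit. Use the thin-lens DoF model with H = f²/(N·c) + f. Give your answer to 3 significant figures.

Hyperfocal distance H = f²/(N·c) + f = 10²/(2.8 × 0.006) + 10 = 100/0.0168 + 10 ≈ 5962.4 mm ≈ 5.962 m.
Far limit Df = s·(H − f)/(H − s) = 1860 × (5962.4 − 10) / (5962.4 − 1860) = 1860 × 5952.4 / 4102.4 ≈ 2698.8 mm ≈ 2.70 m.

2.70 m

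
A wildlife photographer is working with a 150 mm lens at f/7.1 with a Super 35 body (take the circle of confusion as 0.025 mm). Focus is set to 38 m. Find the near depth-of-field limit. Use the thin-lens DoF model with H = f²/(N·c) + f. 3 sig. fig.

Hyperfocal distance H = f²/(N·c) + f = 150²/(7.1 × 0.025) + 150 = 22500/0.1775 + 150 ≈ 126910.6 mm ≈ 126.9 m.
Near limit Dn = s·(H − f)/(H + s − 2f) = 38000 × (126910.6 − 150) / (126910.6 + 38000 − 2 × 150) = 38000 × 126760.6 / 164610.6 ≈ 29262 mm ≈ 29.3 m.

29.3 m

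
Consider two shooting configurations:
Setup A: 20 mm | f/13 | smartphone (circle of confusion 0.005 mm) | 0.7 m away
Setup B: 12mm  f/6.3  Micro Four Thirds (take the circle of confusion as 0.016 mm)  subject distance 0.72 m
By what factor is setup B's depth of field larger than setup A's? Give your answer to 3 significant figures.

6.04

Setup A: H = 20²/(13×0.005) + 20 ≈ 6173.8 mm; DoF = Df − Dn = 786.96 − 630.35 ≈ 156.61 mm.
Setup B: H = 12²/(6.3×0.016) + 12 ≈ 1440.6 mm; DoF = Df − Dn = 1427.44 − 481.41 ≈ 946.03 mm.
Ratio = 946.03 / 156.61 ≈ 6.04.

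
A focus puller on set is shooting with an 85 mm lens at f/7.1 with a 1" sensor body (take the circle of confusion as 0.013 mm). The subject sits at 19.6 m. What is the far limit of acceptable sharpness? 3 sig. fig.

26.1 m

Hyperfocal distance H = f²/(N·c) + f = 85²/(7.1 × 0.013) + 85 = 7225/0.0923 + 85 ≈ 78362.4 mm ≈ 78.36 m.
Far limit Df = s·(H − f)/(H − s) = 19600 × (78362.4 − 85) / (78362.4 − 19600) = 19600 × 78277.4 / 58762.4 ≈ 26109 mm ≈ 26.1 m.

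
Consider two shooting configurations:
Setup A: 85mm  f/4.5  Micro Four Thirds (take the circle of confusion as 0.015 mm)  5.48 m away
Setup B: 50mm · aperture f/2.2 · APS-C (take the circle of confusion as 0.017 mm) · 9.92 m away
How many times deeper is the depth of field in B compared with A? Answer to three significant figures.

5.41

Setup A: H = 85²/(4.5×0.015) + 85 ≈ 107122.0 mm; DoF = Df − Dn = 5770.87 − 5217.04 ≈ 553.83 mm.
Setup B: H = 50²/(2.2×0.017) + 50 ≈ 66894.9 mm; DoF = Df − Dn = 11638.5 − 8643.7 ≈ 2994.8 mm.
Ratio = 2994.8 / 553.83 ≈ 5.41.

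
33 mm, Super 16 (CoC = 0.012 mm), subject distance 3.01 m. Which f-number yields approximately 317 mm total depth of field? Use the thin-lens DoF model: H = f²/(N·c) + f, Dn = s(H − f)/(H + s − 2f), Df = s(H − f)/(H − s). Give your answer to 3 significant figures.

f/1.60

Write h = H − f = f²/(N·c). The thin-lens limits are Dn = s·h/(h + (s−f)) and Df = s·h/(h − (s−f)), so DoF = Df − Dn = 2·s·(s−f)·h / (h² − (s−f)²).
That is a quadratic in h: DoF·h² − 2·s·(s−f)·h − DoF·(s−f)² = 0 ⇒ h = (s−f)·(s + √(s² + DoF²)) / DoF = 2977 × (3010 + √(3010² + 317²)) / 317 = 2977 × (3010 + 3026.65) / 317 ≈ 56691 mm.
Then N = f²/(c·h) = 33² / (0.012 × 56691) = 1089 / 680.29 ≈ 1.60.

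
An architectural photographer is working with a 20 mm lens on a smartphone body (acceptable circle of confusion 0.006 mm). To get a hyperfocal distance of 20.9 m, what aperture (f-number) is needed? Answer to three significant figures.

f/3.19

Rearrange H = f²/(N·c) + f for N: N = f² / ((H − f)·c).
N = 20² / ((20900 − 20) × 0.006) = 400 / 125.3 ≈ 3.19.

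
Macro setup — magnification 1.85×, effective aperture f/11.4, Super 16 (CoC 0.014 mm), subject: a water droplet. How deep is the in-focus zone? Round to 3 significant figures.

At magnification m, DoF ≈ 2·N_eff·c/m² = 2 × 11.4 × 0.014 / 1.85² = 0.3192 / 3.423 ≈ 0.0933 mm.

0.0933 mm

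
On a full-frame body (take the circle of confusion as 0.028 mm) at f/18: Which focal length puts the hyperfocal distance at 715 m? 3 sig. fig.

From H = f²/(N·c) + f, with f ≪ H: f ≈ √(H·N·c) = √(715000 × 18 × 0.028) = √360360 ≈ 600.3 mm.
The +f correction barely moves this — solving exactly, f² + N·c·f − N·c·H = 0 ⇒ f = (−N·c + √((N·c)² + 4·N·c·H))/2 = (−0.504 + √1441440)/2 ≈ 600.05 mm, so f ≈ 600 mm.

600 mm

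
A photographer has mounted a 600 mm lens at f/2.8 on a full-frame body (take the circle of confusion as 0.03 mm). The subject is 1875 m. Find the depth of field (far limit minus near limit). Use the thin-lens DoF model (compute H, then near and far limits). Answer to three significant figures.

Hyperfocal distance H = f²/(N·c) + f = 600²/(2.8 × 0.03) + 600 = 360000/0.084 + 600 ≈ 4286314.3 mm ≈ 4286 m.
Near limit Dn = s·(H − f)/(H + s − 2f) = 1875000 × (4286314.3 − 600) / (4286314.3 + 1875000 − 2 × 600) = 1875000 × 4285714.3 / 6160114.3 ≈ 1304475 mm.
Far limit Df = s·(H − f)/(H − s) = 1875000 × (4286314.3 − 600) / (4286314.3 − 1875000) = 1875000 × 4285714.3 / 2411314.3 ≈ 3332504 mm.
Depth of field = Df − Dn = 3332504 − 1304475 ≈ 2028029 mm ≈ 2030 m.

2030 m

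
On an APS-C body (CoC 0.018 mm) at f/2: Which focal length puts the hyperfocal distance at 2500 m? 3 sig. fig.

From H = f²/(N·c) + f, with f ≪ H: f ≈ √(H·N·c) = √(2500000 × 2 × 0.018) = √90000 ≈ 300.0 mm.
The +f correction barely moves this — solving exactly, f² + N·c·f − N·c·H = 0 ⇒ f = (−N·c + √((N·c)² + 4·N·c·H))/2 = (−0.036 + √360000)/2 ≈ 299.98 mm, so f ≈ 300 mm.

300 mm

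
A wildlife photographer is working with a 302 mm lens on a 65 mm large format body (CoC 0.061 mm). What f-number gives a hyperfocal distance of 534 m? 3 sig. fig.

f/2.80

Rearrange H = f²/(N·c) + f for N: N = f² / ((H − f)·c).
N = 302² / ((534000 − 302) × 0.061) = 91204 / 32556 ≈ 2.80.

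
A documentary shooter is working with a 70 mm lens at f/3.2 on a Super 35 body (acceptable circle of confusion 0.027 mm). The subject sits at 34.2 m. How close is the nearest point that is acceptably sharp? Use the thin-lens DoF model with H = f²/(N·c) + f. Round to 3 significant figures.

Hyperfocal distance H = f²/(N·c) + f = 70²/(3.2 × 0.027) + 70 = 4900/0.0864 + 70 ≈ 56783.0 mm ≈ 56.78 m.
Near limit Dn = s·(H − f)/(H + s − 2f) = 34200 × (56783.0 − 70) / (56783.0 + 34200 − 2 × 70) = 34200 × 56713.0 / 90843.0 ≈ 21351 mm ≈ 21.4 m.

21.4 m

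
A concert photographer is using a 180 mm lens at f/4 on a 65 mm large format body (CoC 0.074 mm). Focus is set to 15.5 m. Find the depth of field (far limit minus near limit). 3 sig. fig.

4.43 m

Hyperfocal distance H = f²/(N·c) + f = 180²/(4 × 0.074) + 180 = 32400/0.296 + 180 ≈ 109639.5 mm ≈ 109.6 m.
Near limit Dn = s·(H − f)/(H + s − 2f) = 15500 × (109639.5 − 180) / (109639.5 + 15500 − 2 × 180) = 15500 × 109459.5 / 124779.5 ≈ 13597.0 mm.
Far limit Df = s·(H − f)/(H − s) = 15500 × (109639.5 − 180) / (109639.5 − 15500) = 15500 × 109459.5 / 94139.5 ≈ 18022.4 mm.
Depth of field = Df − Dn = 18022.4 − 13597.0 ≈ 4425.4 mm ≈ 4.43 m.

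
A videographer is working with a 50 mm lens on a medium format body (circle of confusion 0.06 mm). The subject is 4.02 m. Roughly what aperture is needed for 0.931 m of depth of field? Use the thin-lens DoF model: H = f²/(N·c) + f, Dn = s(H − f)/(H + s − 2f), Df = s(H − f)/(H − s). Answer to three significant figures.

Write h = H − f = f²/(N·c). The thin-lens limits are Dn = s·h/(h + (s−f)) and Df = s·h/(h − (s−f)), so DoF = Df − Dn = 2·s·(s−f)·h / (h² − (s−f)²).
That is a quadratic in h: DoF·h² − 2·s·(s−f)·h − DoF·(s−f)² = 0 ⇒ h = (s−f)·(s + √(s² + DoF²)) / DoF = 3970 × (4020 + √(4020² + 931²)) / 931 = 3970 × (4020 + 4126.40) / 931 ≈ 34738 mm.
Then N = f²/(c·h) = 50² / (0.06 × 34738) = 2500 / 2084.3 ≈ 1.20.

f/1.20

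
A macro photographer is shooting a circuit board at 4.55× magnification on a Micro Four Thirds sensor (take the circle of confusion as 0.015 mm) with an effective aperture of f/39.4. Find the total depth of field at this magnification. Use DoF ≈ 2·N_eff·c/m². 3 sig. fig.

0.0571 mm

At magnification m, DoF ≈ 2·N_eff·c/m² = 2 × 39.4 × 0.015 / 4.55² = 1.182 / 20.7 ≈ 0.0571 mm.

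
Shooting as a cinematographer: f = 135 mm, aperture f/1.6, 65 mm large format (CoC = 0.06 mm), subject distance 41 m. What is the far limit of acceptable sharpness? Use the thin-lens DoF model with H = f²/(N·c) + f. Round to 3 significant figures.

52.2 m

Hyperfocal distance H = f²/(N·c) + f = 135²/(1.6 × 0.06) + 135 = 18225/0.096 + 135 ≈ 189978.8 mm ≈ 190.0 m.
Far limit Df = s·(H − f)/(H − s) = 41000 × (189978.8 − 135) / (189978.8 − 41000) = 41000 × 189843.8 / 148978.8 ≈ 52246 mm ≈ 52.2 m.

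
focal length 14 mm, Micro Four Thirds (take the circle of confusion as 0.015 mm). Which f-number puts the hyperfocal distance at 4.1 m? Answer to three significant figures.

Rearrange H = f²/(N·c) + f for N: N = f² / ((H − f)·c).
N = 14² / ((4100 − 14) × 0.015) = 196 / 61.29 ≈ 3.20.

f/3.20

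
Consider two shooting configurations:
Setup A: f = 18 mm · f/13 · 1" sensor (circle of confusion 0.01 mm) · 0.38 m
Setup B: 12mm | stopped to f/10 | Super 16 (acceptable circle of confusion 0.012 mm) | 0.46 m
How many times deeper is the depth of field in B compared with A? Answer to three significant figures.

3.54

Setup A: H = 18²/(13×0.01) + 18 ≈ 2510.3 mm; DoF = Df − Dn = 444.57 − 331.81 ≈ 112.76 mm.
Setup B: H = 12²/(10×0.012) + 12 ≈ 1212.0 mm; DoF = Df − Dn = 734.04 − 334.95 ≈ 399.09 mm.
Ratio = 399.09 / 112.76 ≈ 3.54.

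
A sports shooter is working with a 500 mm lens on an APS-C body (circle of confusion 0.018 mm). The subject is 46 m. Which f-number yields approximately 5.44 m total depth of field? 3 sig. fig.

f/18

Write h = H − f = f²/(N·c). The thin-lens limits are Dn = s·h/(h + (s−f)) and Df = s·h/(h − (s−f)), so DoF = Df − Dn = 2·s·(s−f)·h / (h² − (s−f)²).
That is a quadratic in h: DoF·h² − 2·s·(s−f)·h − DoF·(s−f)² = 0 ⇒ h = (s−f)·(s + √(s² + DoF²)) / DoF = 45500 × (46000 + √(46000² + 5440²)) / 5440 = 45500 × (46000 + 46320.6) / 5440 ≈ 772166 mm.
Then N = f²/(c·h) = 500² / (0.018 × 772166) = 250000 / 13899 ≈ 18.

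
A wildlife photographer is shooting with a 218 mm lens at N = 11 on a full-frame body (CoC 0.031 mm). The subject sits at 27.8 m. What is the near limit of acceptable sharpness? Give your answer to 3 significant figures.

Hyperfocal distance H = f²/(N·c) + f = 218²/(11 × 0.031) + 218 = 47524/0.341 + 218 ≈ 139584.6 mm ≈ 139.6 m.
Near limit Dn = s·(H − f)/(H + s − 2f) = 27800 × (139584.6 − 218) / (139584.6 + 27800 − 2 × 218) = 27800 × 139366.6 / 166948.6 ≈ 23207 mm ≈ 23.2 m.

23.2 m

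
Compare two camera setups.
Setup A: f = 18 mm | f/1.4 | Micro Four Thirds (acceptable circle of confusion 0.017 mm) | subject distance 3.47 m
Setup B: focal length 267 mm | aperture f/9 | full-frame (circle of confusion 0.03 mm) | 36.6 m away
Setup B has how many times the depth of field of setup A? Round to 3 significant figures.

5.46

Setup A: H = 18²/(1.4×0.017) + 18 ≈ 13631.4 mm; DoF = Df − Dn = 4648.8 − 2768.1 ≈ 1880.7 mm.
Setup B: H = 267²/(9×0.03) + 267 ≈ 264300.3 mm; DoF = Df − Dn = 42440 − 32173 ≈ 10267 mm.
Ratio = 10267 / 1880.7 ≈ 5.46.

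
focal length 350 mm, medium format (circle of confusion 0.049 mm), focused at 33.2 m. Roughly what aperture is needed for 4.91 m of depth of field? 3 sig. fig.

f/5.60

Write h = H − f = f²/(N·c). The thin-lens limits are Dn = s·h/(h + (s−f)) and Df = s·h/(h − (s−f)), so DoF = Df − Dn = 2·s·(s−f)·h / (h² − (s−f)²).
That is a quadratic in h: DoF·h² − 2·s·(s−f)·h − DoF·(s−f)² = 0 ⇒ h = (s−f)·(s + √(s² + DoF²)) / DoF = 32850 × (33200 + √(33200² + 4910²)) / 4910 = 32850 × (33200 + 33561.1) / 4910 ≈ 446660 mm.
Then N = f²/(c·h) = 350² / (0.049 × 446660) = 122500 / 21886 ≈ 5.60.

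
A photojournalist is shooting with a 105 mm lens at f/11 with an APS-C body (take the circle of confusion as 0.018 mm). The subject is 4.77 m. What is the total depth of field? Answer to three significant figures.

Hyperfocal distance H = f²/(N·c) + f = 105²/(11 × 0.018) + 105 = 11025/0.198 + 105 ≈ 55786.8 mm ≈ 55.79 m.
Near limit Dn = s·(H − f)/(H + s − 2f) = 4770 × (55786.8 − 105) / (55786.8 + 4770 − 2 × 105) = 4770 × 55681.8 / 60346.8 ≈ 4401.26 mm.
Far limit Df = s·(H − f)/(H − s) = 4770 × (55786.8 − 105) / (55786.8 − 4770) = 4770 × 55681.8 / 51016.8 ≈ 5206.17 mm.
Depth of field = Df − Dn = 5206.17 − 4401.26 ≈ 804.91 mm ≈ 0.805 m.

0.805 m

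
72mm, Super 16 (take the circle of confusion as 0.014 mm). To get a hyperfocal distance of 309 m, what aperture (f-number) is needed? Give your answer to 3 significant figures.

Rearrange H = f²/(N·c) + f for N: N = f² / ((H − f)·c).
N = 72² / ((309000 − 72) × 0.014) = 5184 / 4325 ≈ 1.20.

f/1.20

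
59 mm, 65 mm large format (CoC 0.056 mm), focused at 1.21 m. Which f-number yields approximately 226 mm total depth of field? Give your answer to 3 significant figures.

Write h = H − f = f²/(N·c). The thin-lens limits are Dn = s·h/(h + (s−f)) and Df = s·h/(h − (s−f)), so DoF = Df − Dn = 2·s·(s−f)·h / (h² − (s−f)²).
That is a quadratic in h: DoF·h² − 2·s·(s−f)·h − DoF·(s−f)² = 0 ⇒ h = (s−f)·(s + √(s² + DoF²)) / DoF = 1151 × (1210 + √(1210² + 226²)) / 226 = 1151 × (1210 + 1230.92) / 226 ≈ 12431 mm.
Then N = f²/(c·h) = 59² / (0.056 × 12431) = 3481 / 696.16 ≈ 5.

f/5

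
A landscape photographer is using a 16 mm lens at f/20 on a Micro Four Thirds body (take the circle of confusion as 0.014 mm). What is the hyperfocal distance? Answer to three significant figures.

0.930 m

Hyperfocal distance H = f²/(N·c) + f = 16²/(20 × 0.014) + 16 = 256/0.28 + 16 ≈ 930.3 mm ≈ 0.930 m.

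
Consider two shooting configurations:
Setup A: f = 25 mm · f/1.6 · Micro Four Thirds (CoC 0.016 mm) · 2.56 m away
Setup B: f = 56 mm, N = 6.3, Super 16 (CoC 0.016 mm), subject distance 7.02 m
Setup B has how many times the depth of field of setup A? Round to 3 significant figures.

Setup A: H = 25²/(1.6×0.016) + 25 ≈ 24439.1 mm; DoF = Df − Dn = 2856.61 − 2319.19 ≈ 537.42 mm.
Setup B: H = 56²/(6.3×0.016) + 56 ≈ 31167.1 mm; DoF = Df − Dn = 9044.6 − 5736.0 ≈ 3308.6 mm.
Ratio = 3308.6 / 537.42 ≈ 6.16.

6.16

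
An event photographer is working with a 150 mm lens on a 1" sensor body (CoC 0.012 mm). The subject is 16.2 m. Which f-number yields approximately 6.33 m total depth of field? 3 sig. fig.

Write h = H − f = f²/(N·c). The thin-lens limits are Dn = s·h/(h + (s−f)) and Df = s·h/(h − (s−f)), so DoF = Df − Dn = 2·s·(s−f)·h / (h² − (s−f)²).
That is a quadratic in h: DoF·h² − 2·s·(s−f)·h − DoF·(s−f)² = 0 ⇒ h = (s−f)·(s + √(s² + DoF²)) / DoF = 16050 × (16200 + √(16200² + 6330²)) / 6330 = 16050 × (16200 + 17392.8) / 6330 ≈ 85176 mm.
Then N = f²/(c·h) = 150² / (0.012 × 85176) = 22500 / 1022.1 ≈ 22.

f/22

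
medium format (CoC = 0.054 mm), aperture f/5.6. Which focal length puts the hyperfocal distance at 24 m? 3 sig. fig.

From H = f²/(N·c) + f, with f ≪ H: f ≈ √(H·N·c) = √(24000 × 5.6 × 0.054) = √7257.6 ≈ 85.19 mm.
Exact: f² + N·c·f − N·c·H = 0 ⇒ f = (−N·c + √((N·c)² + 4·N·c·H))/2 = (−0.3024 + √29030)/2 ≈ 85.040 mm ≈ 85.0 mm.

85.0 mm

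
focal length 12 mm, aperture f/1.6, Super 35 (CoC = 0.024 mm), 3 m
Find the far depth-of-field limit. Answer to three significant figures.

14.8 m

Hyperfocal distance H = f²/(N·c) + f = 12²/(1.6 × 0.024) + 12 = 144/0.0384 + 12 ≈ 3762.0 mm ≈ 3.762 m.
Far limit Df = s·(H − f)/(H − s) = 3000 × (3762.0 − 12) / (3762.0 − 3000) = 3000 × 3750.0 / 762.0 ≈ 14764 mm ≈ 14.8 m.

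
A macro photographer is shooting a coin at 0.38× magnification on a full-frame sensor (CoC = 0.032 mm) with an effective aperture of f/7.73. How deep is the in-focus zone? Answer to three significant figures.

3.43 mm

At magnification m, DoF ≈ 2·N_eff·c/m² = 2 × 7.73 × 0.032 / 0.38² = 0.4947 / 0.1444 ≈ 3.43 mm.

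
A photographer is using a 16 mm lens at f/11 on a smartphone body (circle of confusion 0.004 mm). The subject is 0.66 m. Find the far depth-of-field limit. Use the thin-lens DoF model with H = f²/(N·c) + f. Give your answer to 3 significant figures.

0.742 m

Hyperfocal distance H = f²/(N·c) + f = 16²/(11 × 0.004) + 16 = 256/0.044 + 16 ≈ 5834.2 mm ≈ 5.834 m.
Far limit Df = s·(H − f)/(H − s) = 660 × (5834.2 − 16) / (5834.2 − 660) = 660 × 5818.2 / 5174.2 ≈ 742.15 mm ≈ 0.742 m.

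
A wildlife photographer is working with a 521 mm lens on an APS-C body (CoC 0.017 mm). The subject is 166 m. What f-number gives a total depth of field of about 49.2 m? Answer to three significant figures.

Write h = H − f = f²/(N·c). The thin-lens limits are Dn = s·h/(h + (s−f)) and Df = s·h/(h − (s−f)), so DoF = Df − Dn = 2·s·(s−f)·h / (h² − (s−f)²).
That is a quadratic in h: DoF·h² − 2·s·(s−f)·h − DoF·(s−f)² = 0 ⇒ h = (s−f)·(s + √(s² + DoF²)) / DoF = 165479 × (166000 + √(166000² + 49200²)) / 49200 = 165479 × (166000 + 173138) / 49200 ≈ 1140654 mm.
Then N = f²/(c·h) = 521² / (0.017 × 1140654) = 271441 / 19391 ≈ 14.

f/14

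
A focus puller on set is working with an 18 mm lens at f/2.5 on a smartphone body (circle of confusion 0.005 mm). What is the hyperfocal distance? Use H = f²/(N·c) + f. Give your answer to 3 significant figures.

Hyperfocal distance H = f²/(N·c) + f = 18²/(2.5 × 0.005) + 18 = 324/0.0125 + 18 ≈ 25938.0 mm ≈ 25.9 m.

25.9 m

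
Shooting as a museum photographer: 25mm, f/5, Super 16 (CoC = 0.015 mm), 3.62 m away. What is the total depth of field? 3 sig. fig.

Hyperfocal distance H = f²/(N·c) + f = 25²/(5 × 0.015) + 25 = 625/0.075 + 25 ≈ 8358.3 mm ≈ 8.358 m.
Near limit Dn = s·(H − f)/(H + s − 2f) = 3620 × (8358.3 − 25) / (8358.3 + 3620 − 2 × 25) = 3620 × 8333.3 / 11928.3 ≈ 2529.0 mm.
Far limit Df = s·(H − f)/(H − s) = 3620 × (8358.3 − 25) / (8358.3 − 3620) = 3620 × 8333.3 / 4738.3 ≈ 6366.5 mm.
Depth of field = Df − Dn = 6366.5 − 2529.0 ≈ 3837.5 mm ≈ 3.84 m.

3.84 m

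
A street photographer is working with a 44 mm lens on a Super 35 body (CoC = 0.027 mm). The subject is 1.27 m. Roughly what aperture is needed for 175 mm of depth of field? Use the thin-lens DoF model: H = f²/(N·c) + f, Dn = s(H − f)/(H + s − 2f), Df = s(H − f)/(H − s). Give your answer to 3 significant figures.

Write h = H − f = f²/(N·c). The thin-lens limits are Dn = s·h/(h + (s−f)) and Df = s·h/(h − (s−f)), so DoF = Df − Dn = 2·s·(s−f)·h / (h² − (s−f)²).
That is a quadratic in h: DoF·h² − 2·s·(s−f)·h − DoF·(s−f)² = 0 ⇒ h = (s−f)·(s + √(s² + DoF²)) / DoF = 1226 × (1270 + √(1270² + 175²)) / 175 = 1226 × (1270 + 1282.00) / 175 ≈ 17879 mm.
Then N = f²/(c·h) = 44² / (0.027 × 17879) = 1936 / 482.72 ≈ 4.01.

f/4.01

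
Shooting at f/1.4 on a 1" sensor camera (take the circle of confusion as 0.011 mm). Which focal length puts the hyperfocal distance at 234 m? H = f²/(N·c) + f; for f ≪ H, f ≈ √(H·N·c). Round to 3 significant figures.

60.0 mm

From H = f²/(N·c) + f, with f ≪ H: f ≈ √(H·N·c) = √(234000 × 1.4 × 0.011) = √3603.6 ≈ 60.03 mm.
The +f correction barely moves this — solving exactly, f² + N·c·f − N·c·H = 0 ⇒ f = (−N·c + √((N·c)² + 4·N·c·H))/2 = (−0.0154 + √14414)/2 ≈ 60.022 mm, so f ≈ 60.0 mm.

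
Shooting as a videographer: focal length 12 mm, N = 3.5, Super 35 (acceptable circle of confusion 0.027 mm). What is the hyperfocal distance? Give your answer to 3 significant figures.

1.54 m

Hyperfocal distance H = f²/(N·c) + f = 12²/(3.5 × 0.027) + 12 = 144/0.0945 + 12 ≈ 1535.8 mm ≈ 1.54 m.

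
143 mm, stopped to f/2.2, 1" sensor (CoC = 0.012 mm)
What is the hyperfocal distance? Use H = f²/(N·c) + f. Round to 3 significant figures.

Hyperfocal distance H = f²/(N·c) + f = 143²/(2.2 × 0.012) + 143 = 20449/0.0264 + 143 ≈ 774726.3 mm ≈ 775 m.

775 m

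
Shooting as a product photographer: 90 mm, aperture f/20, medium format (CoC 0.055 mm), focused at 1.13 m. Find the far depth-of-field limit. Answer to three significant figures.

1.32 m

Hyperfocal distance H = f²/(N·c) + f = 90²/(20 × 0.055) + 90 = 8100/1.1 + 90 ≈ 7453.6 mm ≈ 7.454 m.
Far limit Df = s·(H − f)/(H − s) = 1130 × (7453.6 − 90) / (7453.6 − 1130) = 1130 × 7363.6 / 6323.6 ≈ 1315.8 mm ≈ 1.32 m.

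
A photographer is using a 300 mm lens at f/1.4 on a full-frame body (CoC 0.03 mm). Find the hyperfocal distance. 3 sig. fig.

Hyperfocal distance H = f²/(N·c) + f = 300²/(1.4 × 0.03) + 300 = 90000/0.042 + 300 ≈ 2143157.1 mm ≈ 2140 m.

2140 m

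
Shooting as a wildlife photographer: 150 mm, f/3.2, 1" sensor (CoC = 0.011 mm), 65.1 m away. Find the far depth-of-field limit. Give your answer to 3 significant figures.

Hyperfocal distance H = f²/(N·c) + f = 150²/(3.2 × 0.011) + 150 = 22500/0.0352 + 150 ≈ 639354.5 mm ≈ 639.4 m.
Far limit Df = s·(H − f)/(H − s) = 65100 × (639354.5 − 150) / (639354.5 − 65100) = 65100 × 639204.5 / 574254.5 ≈ 72463 mm ≈ 72.5 m.

72.5 m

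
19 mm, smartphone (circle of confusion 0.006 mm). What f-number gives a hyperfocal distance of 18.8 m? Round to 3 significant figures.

f/3.20

Rearrange H = f²/(N·c) + f for N: N = f² / ((H − f)·c).
N = 19² / ((18800 − 19) × 0.006) = 361 / 112.7 ≈ 3.20.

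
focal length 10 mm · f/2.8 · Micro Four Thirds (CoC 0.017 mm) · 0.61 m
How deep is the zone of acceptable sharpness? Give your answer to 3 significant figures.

Hyperfocal distance H = f²/(N·c) + f = 10²/(2.8 × 0.017) + 10 = 100/0.0476 + 10 ≈ 2110.8 mm ≈ 2.111 m.
Near limit Dn = s·(H − f)/(H + s − 2f) = 610 × (2110.8 − 10) / (2110.8 + 610 − 2 × 10) = 610 × 2100.8 / 2700.8 ≈ 474.49 mm.
Far limit Df = s·(H − f)/(H − s) = 610 × (2110.8 − 10) / (2110.8 − 610) = 610 × 2100.8 / 1500.8 ≈ 853.86 mm.
Depth of field = Df − Dn = 853.86 − 474.49 ≈ 379.37 mm.

379 mm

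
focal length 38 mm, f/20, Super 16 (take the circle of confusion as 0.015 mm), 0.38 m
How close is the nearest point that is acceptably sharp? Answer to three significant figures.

Hyperfocal distance H = f²/(N·c) + f = 38²/(20 × 0.015) + 38 = 1444/0.3 + 38 ≈ 4851.3 mm ≈ 4.851 m.
Near limit Dn = s·(H − f)/(H + s − 2f) = 380 × (4851.3 − 38) / (4851.3 + 380 − 2 × 38) = 380 × 4813.3 / 5155.3 ≈ 354.79 mm.

355 mm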